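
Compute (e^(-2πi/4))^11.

Since ω_4^4 = 1, powers reduce modulo 4.
11 mod 4 = 3
So ω_4^11 = ω_4^3 = e^(-2πi·3/4)

ω_4^11 = ω_4^3 = 1i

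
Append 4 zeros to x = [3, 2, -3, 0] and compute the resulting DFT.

Original 4-point DFT: [2, 6-2i, -2, 6+2i]
Zero-padded 8-point DFT provides frequency interpolation.

DFT_8([x, 0, ...]) = [2, 4.4142+1.5858i, 6-2i, 1.5858-4.4142i, -2, 1.5858+4.4142i, 6+2i, 4.4142-1.5858i]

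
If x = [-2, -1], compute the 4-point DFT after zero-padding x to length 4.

Original 2-point DFT: [-3, -1]
Zero-padded 4-point DFT provides frequency interpolation.

DFT_4([x, 0, ...]) = [-3, -2+1i, -1, -2-1i]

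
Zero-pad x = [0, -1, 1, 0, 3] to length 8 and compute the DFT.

Original 5-point DFT: [3, -0.1910+3.2164i, -1.3090+3.3022i, -1.3090-3.3022i, -0.1910-3.2164i]
Zero-padded 8-point DFT provides frequency interpolation.

DFT_8([x, 0, ...]) = [3, -3.7071-0.2929i, 2+1i, -2.2929+1.7071i, 5, -2.2929-1.7071i, 2-1i, -3.7071+0.2929i]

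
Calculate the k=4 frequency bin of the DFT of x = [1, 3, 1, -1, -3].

X[4] = Σ(n=0 to 4) x[n] · ω_5^(4n) where ω_5 = e^(-2πi/5)
= (1)·ω_5^0 + (3)·ω_5^4 + (1)·ω_5^8 + (-1)·ω_5^12 + (-3)·ω_5^16

X[4] = 1.0000+6.8819i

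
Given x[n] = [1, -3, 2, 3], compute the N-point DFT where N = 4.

X[k] = Σ(n=0 to 3) x[n] · ω_4^(nk)
where ω_4 = e^(-2πi/4)

Computing each X[k]:
X[0] = 3
X[1] = -1+6i
X[2] = 3
X[3] = -1-6i

X = [3, -1+6i, 3, -1-6i]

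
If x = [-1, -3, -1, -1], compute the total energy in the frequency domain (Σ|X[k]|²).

Parseval: Σ|x[n]|² = (1/N)Σ|X[k]|², so Σ|X[k]|² = N·Σ|x[n]|² = 4·12.0000

Σ|X[k]|² = N·Σ|x[n]|² = 4·12.0000 = 48.0000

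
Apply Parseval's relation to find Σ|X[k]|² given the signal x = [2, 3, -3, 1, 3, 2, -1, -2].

Parseval: Σ|x[n]|² = (1/N)Σ|X[k]|², so Σ|X[k]|² = N·Σ|x[n]|² = 8·41.0000

Σ|X[k]|² = N·Σ|x[n]|² = 8·41.0000 = 328.0000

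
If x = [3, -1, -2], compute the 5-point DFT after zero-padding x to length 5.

Original 3-point DFT: [0, 4.5000-0.8660i, 4.5000+0.8660i]
Zero-padded 5-point DFT provides frequency interpolation.

DFT_5([x, 0, ...]) = [0, 4.3090+2.1266i, 3.1910-1.3143i, 3.1910+1.3143i, 4.3090-2.1266i]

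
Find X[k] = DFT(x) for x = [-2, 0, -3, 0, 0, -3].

X[k] = Σ(n=0 to 5) x[n] · ω_6^(nk)
where ω_6 = e^(-2πi/6)

Computing each X[k]:
X[0] = -8
X[1] = -2
X[2] = 1.0000-5.1962i
X[3] = -2
X[4] = 1.0000+5.1962i
X[5] = -2

X = [-8, -2, 1.0000-5.1962i, -2, 1.0000+5.1962i, -2]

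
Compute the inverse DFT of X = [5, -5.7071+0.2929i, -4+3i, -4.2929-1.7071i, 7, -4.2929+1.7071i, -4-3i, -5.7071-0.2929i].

x[n] = (1/8) Σ(k=0 to 7) X[k] · e^(2πikn/8)

Computing each x[n]:
x[0] = -2
x[1] = -1
x[2] = 2
x[3] = 1
x[4] = 3
x[5] = -1
x[6] = 3
x[7] = 0

x = [-2, -1, 2, 1, 3, -1, 3, 0]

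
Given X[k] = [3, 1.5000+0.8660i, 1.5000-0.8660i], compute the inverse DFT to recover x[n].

x[n] = (1/3) Σ(k=0 to 2) X[k] · e^(2πikn/3)

Computing each x[n]:
x[0] = 2
x[1] = 0
x[2] = 1

x = [2, 0, 1]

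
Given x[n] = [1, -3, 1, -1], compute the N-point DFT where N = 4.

X[k] = Σ(n=0 to 3) x[n] · ω_4^(nk)
where ω_4 = e^(-2πi/4)

Computing each X[k]:
X[0] = -2
X[1] = 2i
X[2] = 6
X[3] = -2i

X = [-2, 2i, 6, -2i]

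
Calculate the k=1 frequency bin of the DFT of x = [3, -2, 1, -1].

X[1] = Σ(n=0 to 3) x[n] · ω_4^(1n) where ω_4 = e^(-2πi/4)
= (3)·ω_4^0 + (-2)·ω_4^1 + (1)·ω_4^2 + (-1)·ω_4^3

X[1] = 2+1i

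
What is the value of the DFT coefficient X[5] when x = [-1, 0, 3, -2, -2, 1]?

X[5] = Σ(n=0 to 5) x[n] · ω_6^(5n) where ω_6 = e^(-2πi/6)
= (-1)·ω_6^0 + (0)·ω_6^5 + (3)·ω_6^10 + (-2)·ω_6^15 + (-2)·ω_6^20 + (1)·ω_6^25

X[5] = 1.0000+3.4641i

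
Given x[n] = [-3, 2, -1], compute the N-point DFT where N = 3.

X[k] = Σ(n=0 to 2) x[n] · ω_3^(nk)
where ω_3 = e^(-2πi/3)

Computing each X[k]:
X[0] = -2
X[1] = -3.5000-2.5981i
X[2] = -3.5000+2.5981i

X = [-2, -3.5000-2.5981i, -3.5000+2.5981i]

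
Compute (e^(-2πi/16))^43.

Since ω_16^16 = 1, powers reduce modulo 16.
43 mod 16 = 11
So ω_16^43 = ω_16^11 = e^(-2πi·11/16)

ω_16^43 = ω_16^11 = -0.3827+0.9239i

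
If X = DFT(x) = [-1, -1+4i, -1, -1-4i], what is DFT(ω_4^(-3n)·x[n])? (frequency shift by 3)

Modulation property: DFT(ω_4^(-3n)·x[n]) = X[(k-3) mod 4], so circularly shift X by 3 positions.

X[k-3] = [-1+4i, -1, -1-4i, -1]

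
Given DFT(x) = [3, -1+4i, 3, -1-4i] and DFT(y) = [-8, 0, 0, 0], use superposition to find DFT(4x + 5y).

By linearity: DFT(4x + 5y) = 4·DFT(x) + 5·DFT(y)
= 4·[3, -1+4i, 3, -1-4i] + 5·[-8, 0, 0, 0]

Computing element-wise:
Z[0] = 4·(3) + 5·(-8) = -28
Z[1] = 4·(-1+4i) + 5·(0) = -4+16i
Z[2] = 4·(3) + 5·(0) = 12
Z[3] = 4·(-1-4i) + 5·(0) = -4-16i

DFT(4x + 5y) = 4·X + 5·Y = [-28, -4+16i, 12, -4-16i]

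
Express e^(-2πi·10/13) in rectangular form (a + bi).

ω_13^10 = e^(-2πi·10/13)
= cos(-2π·10/13) + i·sin(-2π·10/13)
= cos(-20π/13) + i·sin(-20π/13)

ω_13^10 = cos(-20π/13) + i·sin(-20π/13) = 0.1205+0.9927i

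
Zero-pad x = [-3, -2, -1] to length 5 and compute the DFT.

Original 3-point DFT: [-6, -1.5000+0.8660i, -1.5000-0.8660i]
Zero-padded 5-point DFT provides frequency interpolation.

DFT_5([x, 0, ...]) = [-6, -2.8090+2.4899i, -1.6910+0.2245i, -1.6910-0.2245i, -2.8090-2.4899i]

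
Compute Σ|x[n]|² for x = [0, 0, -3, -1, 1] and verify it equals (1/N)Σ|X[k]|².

Time domain:
Σ|x[n]|² = |0|² + |0|² + |-3|² + |-1|² + |1|² = 11.0000

Frequency domain:
(1/5)Σ|X[k]|² = (1/5)(|-3|² + |3.5451+2.1266i|² + |-2.0451-1.3143i|² + |-2.0451+1.3143i|² + |3.5451-2.1266i|²) = (1/5)·55.0000 = 11.0000

Both sides agree, confirming Parseval's theorem.

Σ|x[n]|² = (1/N)Σ|X[k]|² = 11.0000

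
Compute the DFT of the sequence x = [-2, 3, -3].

X[k] = Σ(n=0 to 2) x[n] · ω_3^(nk)
where ω_3 = e^(-2πi/3)

Computing each X[k]:
X[0] = -2
X[1] = -2.0000-5.1962i
X[2] = -2.0000+5.1962i

X = [-2, -2.0000-5.1962i, -2.0000+5.1962i]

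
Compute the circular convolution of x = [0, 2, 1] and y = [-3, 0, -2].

(x ⊛ y)[n] = Σ(m=0 to 2) x[m] · y[(n-m) mod 3]

Computing each output sample:
(x ⊛ y)[0] = -4
(x ⊛ y)[1] = -8
(x ⊛ y)[2] = -3

x ⊛ y = [-4, -8, -3]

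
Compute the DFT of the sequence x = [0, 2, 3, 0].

X[k] = Σ(n=0 to 3) x[n] · ω_4^(nk)
where ω_4 = e^(-2πi/4)

Computing each X[k]:
X[0] = 5
X[1] = -3-2i
X[2] = 1
X[3] = -3+2i

X = [5, -3-2i, 1, -3+2i]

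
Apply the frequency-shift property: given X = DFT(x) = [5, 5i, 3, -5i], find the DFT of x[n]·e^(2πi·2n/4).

Modulation property: DFT(ω_4^(-2n)·x[n]) = X[(k-2) mod 4], so circularly shift X by 2 positions.

X[k-2] = [3, -5i, 5, 5i]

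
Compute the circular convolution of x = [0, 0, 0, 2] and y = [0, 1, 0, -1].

(x ⊛ y)[n] = Σ(m=0 to 3) x[m] · y[(n-m) mod 4]

Computing each output sample:
(x ⊛ y)[0] = 2
(x ⊛ y)[1] = 0
(x ⊛ y)[2] = -2
(x ⊛ y)[3] = 0

x ⊛ y = [2, 0, -2, 0]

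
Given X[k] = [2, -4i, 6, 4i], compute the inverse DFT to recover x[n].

x[n] = (1/4) Σ(k=0 to 3) X[k] · e^(2πikn/4)

Computing each x[n]:
x[0] = 2
x[1] = 1
x[2] = 2
x[3] = -3

x = [2, 1, 2, -3]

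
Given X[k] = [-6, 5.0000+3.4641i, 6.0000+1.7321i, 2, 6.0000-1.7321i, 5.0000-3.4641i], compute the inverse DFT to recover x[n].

x[n] = (1/6) Σ(k=0 to 5) X[k] · e^(2πikn/6)

Computing each x[n]:
x[0] = 3
x[1] = -3
x[2] = -3
x[3] = -1
x[4] = -2
x[5] = 0

x = [3, -3, -3, -1, -2, 0]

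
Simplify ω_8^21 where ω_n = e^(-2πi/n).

Since ω_8^8 = 1, powers reduce modulo 8.
21 mod 8 = 5
So ω_8^21 = ω_8^5 = e^(-2πi·5/8)

ω_8^21 = ω_8^5 = -0.7071+0.7071i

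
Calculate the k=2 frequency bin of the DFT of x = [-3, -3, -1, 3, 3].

X[2] = Σ(n=0 to 4) x[n] · ω_5^(2n) where ω_5 = e^(-2πi/5)
= (-3)·ω_5^0 + (-3)·ω_5^2 + (-1)·ω_5^4 + (3)·ω_5^6 + (3)·ω_5^8

X[2] = -2.3820-0.2775i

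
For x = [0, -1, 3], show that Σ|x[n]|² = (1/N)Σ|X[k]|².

Time domain:
Σ|x[n]|² = |0|² + |-1|² + |3|² = 10.0000

Frequency domain:
(1/3)Σ|X[k]|² = (1/3)(|2|² + |-1.0000+3.4641i|² + |-1.0000-3.4641i|²) = (1/3)·30.0000 = 10.0000

Both sides agree, confirming Parseval's theorem.

Σ|x[n]|² = (1/N)Σ|X[k]|² = 10.0000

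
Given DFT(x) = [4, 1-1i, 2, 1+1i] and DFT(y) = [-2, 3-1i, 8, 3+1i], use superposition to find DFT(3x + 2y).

By linearity: DFT(3x + 2y) = 3·DFT(x) + 2·DFT(y)
= 3·[4, 1-1i, 2, 1+1i] + 2·[-2, 3-1i, 8, 3+1i]

Computing element-wise:
Z[0] = 3·(4) + 2·(-2) = 8
Z[1] = 3·(1-1i) + 2·(3-1i) = 9-5i
Z[2] = 3·(2) + 2·(8) = 22
Z[3] = 3·(1+1i) + 2·(3+1i) = 9+5i

DFT(3x + 2y) = 3·X + 2·Y = [8, 9-5i, 22, 9+5i]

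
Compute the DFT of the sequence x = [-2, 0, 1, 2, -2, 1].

X[k] = Σ(n=0 to 5) x[n] · ω_6^(nk)
where ω_6 = e^(-2πi/6)

Computing each X[k]:
X[0] = 0
X[1] = -3.0000-1.7321i
X[2] = 3.4641i
X[3] = -6
X[4] = -3.4641i
X[5] = -3.0000+1.7321i

X = [0, -3.0000-1.7321i, 3.4641i, -6, -3.4641i, -3.0000+1.7321i]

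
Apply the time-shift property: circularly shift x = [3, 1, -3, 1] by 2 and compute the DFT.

Time shift by 2: X_shifted[k] = ω_4^(2k) · X[k]
Shifted x = [-3, 1, 3, 1]

DFT(x[n-2]) = [2, -6, -2, -6]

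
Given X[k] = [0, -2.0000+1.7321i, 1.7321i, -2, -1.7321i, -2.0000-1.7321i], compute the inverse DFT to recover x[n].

x[n] = (1/6) Σ(k=0 to 5) X[k] · e^(2πikn/6)

Computing each x[n]:
x[0] = -1
x[1] = -1
x[2] = 0
x[3] = 1
x[4] = 0
x[5] = 1

x = [-1, -1, 0, 1, 0, 1]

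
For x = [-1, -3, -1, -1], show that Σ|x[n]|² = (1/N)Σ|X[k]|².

Time domain:
Σ|x[n]|² = |-1|² + |-3|² + |-1|² + |-1|² = 12.0000

Frequency domain:
(1/4)Σ|X[k]|² = (1/4)(|-6|² + |2i|² + |2|² + |-2i|²) = (1/4)·48.0000 = 12.0000

Both sides agree, confirming Parseval's theorem.

Σ|x[n]|² = (1/N)Σ|X[k]|² = 12.0000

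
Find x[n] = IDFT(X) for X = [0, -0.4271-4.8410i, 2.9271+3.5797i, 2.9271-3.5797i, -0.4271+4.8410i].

x[n] = (1/5) Σ(k=0 to 4) X[k] · e^(2πikn/5)

Computing each x[n]:
x[0] = 1
x[1] = 0
x[2] = 3
x[3] = -2
x[4] = -2

x = [1, 0, 3, -2, -2]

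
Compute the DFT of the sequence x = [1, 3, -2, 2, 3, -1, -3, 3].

X[k] = Σ(n=0 to 7) x[n] · ω_8^(nk)
where ω_8 = e^(-2πi/8)

Computing each X[k]:
X[0] = 6
X[1] = 1.5355-3.1213i
X[2] = 9+3i
X[3] = -5.5355-1.1213i
X[4] = -8
X[5] = -5.5355+1.1213i
X[6] = 9-3i
X[7] = 1.5355+3.1213i

X = [6, 1.5355-3.1213i, 9+3i, -5.5355-1.1213i, -8, -5.5355+1.1213i, 9-3i, 1.5355+3.1213i]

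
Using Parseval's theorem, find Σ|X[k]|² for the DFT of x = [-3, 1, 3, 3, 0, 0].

Parseval: Σ|x[n]|² = (1/N)Σ|X[k]|², so Σ|X[k]|² = N·Σ|x[n]|² = 6·28.0000

Σ|X[k]|² = N·Σ|x[n]|² = 6·28.0000 = 168.0000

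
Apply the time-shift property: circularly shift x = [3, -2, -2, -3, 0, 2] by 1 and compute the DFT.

Time shift by 1: X_shifted[k] = ω_6^(1k) · X[k]
Shifted x = [2, 3, -2, -2, -3, 0]

DFT(x[n-1]) = [-2, 8.0000-3.4641i, 1.0000-1.7321i, -4, 1.0000+1.7321i, 8.0000+3.4641i]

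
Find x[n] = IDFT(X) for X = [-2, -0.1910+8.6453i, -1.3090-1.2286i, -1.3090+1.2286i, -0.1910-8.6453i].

x[n] = (1/5) Σ(k=0 to 4) X[k] · e^(2πikn/5)

Computing each x[n]:
x[0] = -1
x[1] = -3
x[2] = -3
x[3] = 2
x[4] = 3

x = [-1, -3, -3, 2, 3]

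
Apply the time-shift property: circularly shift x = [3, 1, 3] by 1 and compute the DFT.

Time shift by 1: X_shifted[k] = ω_3^(1k) · X[k]
Shifted x = [3, 3, 1]

DFT(x[n-1]) = [7, 1.0000-1.7321i, 1.0000+1.7321i]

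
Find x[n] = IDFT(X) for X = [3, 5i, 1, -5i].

x[n] = (1/4) Σ(k=0 to 3) X[k] · e^(2πikn/4)

Computing each x[n]:
x[0] = 1
x[1] = -2
x[2] = 1
x[3] = 3

x = [1, -2, 1, 3]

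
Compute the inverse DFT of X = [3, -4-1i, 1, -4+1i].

x[n] = (1/4) Σ(k=0 to 3) X[k] · e^(2πikn/4)

Computing each x[n]:
x[0] = -1
x[1] = 1
x[2] = 3
x[3] = 0

x = [-1, 1, 3, 0]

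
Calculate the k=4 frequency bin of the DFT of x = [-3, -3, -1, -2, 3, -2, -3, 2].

X[4] = Σ(n=0 to 7) x[n] · ω_8^(4n) where ω_8 = e^(-2πi/8)
= (-3)·ω_8^0 + (-3)·ω_8^4 + (-1)·ω_8^8 + (-2)·ω_8^12 + (3)·ω_8^16 + (-2)·ω_8^20 + (-3)·ω_8^24 + (2)·ω_8^28

X[4] = 1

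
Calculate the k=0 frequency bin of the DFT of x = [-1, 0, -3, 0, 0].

X[0] = Σ(n=0 to 4) x[n] · ω_5^0 = Σ x[n]
= (-1) + (0) + (-3) + (0) + (0)

X[0] = -4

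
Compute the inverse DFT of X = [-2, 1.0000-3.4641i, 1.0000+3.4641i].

x[n] = (1/3) Σ(k=0 to 2) X[k] · e^(2πikn/3)

Computing each x[n]:
x[0] = 0
x[1] = 1
x[2] = -3

x = [0, 1, -3]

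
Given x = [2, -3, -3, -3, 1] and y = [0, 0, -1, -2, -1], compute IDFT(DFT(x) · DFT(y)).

(x ⊛ y)[n] = Σ(m=0 to 4) x[m] · y[(n-m) mod 5]

Computing each output sample:
(x ⊛ y)[0] = 12
(x ⊛ y)[1] = 8
(x ⊛ y)[2] = -1
(x ⊛ y)[3] = -2
(x ⊛ y)[4] = 7

x ⊛ y = [12, 8, -1, -2, 7]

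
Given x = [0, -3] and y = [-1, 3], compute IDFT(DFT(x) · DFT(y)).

(x ⊛ y)[n] = Σ(m=0 to 1) x[m] · y[(n-m) mod 2]

Computing each output sample:
(x ⊛ y)[0] = -9
(x ⊛ y)[1] = 3

x ⊛ y = [-9, 3]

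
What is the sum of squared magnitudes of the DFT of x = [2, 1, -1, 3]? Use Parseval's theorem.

Parseval: Σ|x[n]|² = (1/N)Σ|X[k]|², so Σ|X[k]|² = N·Σ|x[n]|² = 4·15.0000

Σ|X[k]|² = N·Σ|x[n]|² = 4·15.0000 = 60.0000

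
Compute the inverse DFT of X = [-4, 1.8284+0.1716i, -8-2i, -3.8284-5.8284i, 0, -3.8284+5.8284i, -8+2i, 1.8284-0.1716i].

x[n] = (1/8) Σ(k=0 to 7) X[k] · e^(2πikn/8)

Computing each x[n]:
x[0] = -3
x[1] = 2
x[2] = 0
x[3] = -1
x[4] = -2
x[5] = -2
x[6] = 3
x[7] = -1

x = [-3, 2, 0, -1, -2, -2, 3, -1]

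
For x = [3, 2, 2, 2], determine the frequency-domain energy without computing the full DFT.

Parseval: Σ|x[n]|² = (1/N)Σ|X[k]|², so Σ|X[k]|² = N·Σ|x[n]|² = 4·21.0000

Σ|X[k]|² = N·Σ|x[n]|² = 4·21.0000 = 84.0000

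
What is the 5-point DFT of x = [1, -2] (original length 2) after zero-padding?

Original 2-point DFT: [-1, 3]
Zero-padded 5-point DFT provides frequency interpolation.

DFT_5([x, 0, ...]) = [-1, 0.3820+1.9021i, 2.6180+1.1756i, 2.6180-1.1756i, 0.3820-1.9021i]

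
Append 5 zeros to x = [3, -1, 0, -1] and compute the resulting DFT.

Original 4-point DFT: [1, 3, 5, 3]
Zero-padded 9-point DFT provides frequency interpolation.

DFT_9([x, 0, ...]) = [1, 2.7340+1.5088i, 3.3264+0.1188i, 2.5000+0.8660i, 4.4397+1.2080i, 4.4397-1.2080i, 2.5000-0.8660i, 3.3264-0.1188i, 2.7340-1.5088i]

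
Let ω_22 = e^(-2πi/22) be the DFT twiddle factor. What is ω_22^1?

ω_22^1 = e^(-2πi·1/22)
= cos(-2π·1/22) + i·sin(-2π·1/22)
= cos(-2π/22) + i·sin(-2π/22)

ω_22^1 = cos(-2π/22) + i·sin(-2π/22) = 0.9595-0.2817i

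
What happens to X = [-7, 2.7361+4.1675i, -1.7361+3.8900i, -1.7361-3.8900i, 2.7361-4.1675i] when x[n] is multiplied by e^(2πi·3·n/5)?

Modulation property: DFT(ω_5^(-3n)·x[n]) = X[(k-3) mod 5], so circularly shift X by 3 positions.

X[k-3] = [-1.7361+3.8900i, -1.7361-3.8900i, 2.7361-4.1675i, -7, 2.7361+4.1675i]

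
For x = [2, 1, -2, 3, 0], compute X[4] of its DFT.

X[4] = Σ(n=0 to 4) x[n] · ω_5^(4n) where ω_5 = e^(-2πi/5)
= (2)·ω_5^0 + (1)·ω_5^4 + (-2)·ω_5^8 + (3)·ω_5^12 + (0)·ω_5^16

X[4] = 1.5000-1.9879i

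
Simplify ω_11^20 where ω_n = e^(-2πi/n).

Since ω_11^11 = 1, powers reduce modulo 11.
20 mod 11 = 9
So ω_11^20 = ω_11^9 = e^(-2πi·9/11)

ω_11^20 = ω_11^9 = 0.4154+0.9096i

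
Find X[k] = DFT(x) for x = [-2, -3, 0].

X[k] = Σ(n=0 to 2) x[n] · ω_3^(nk)
where ω_3 = e^(-2πi/3)

Computing each X[k]:
X[0] = -5
X[1] = -0.5000+2.5981i
X[2] = -0.5000-2.5981i

X = [-5, -0.5000+2.5981i, -0.5000-2.5981i]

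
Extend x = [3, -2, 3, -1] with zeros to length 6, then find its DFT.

Original 4-point DFT: [3, 1i, 9, -1i]
Zero-padded 6-point DFT provides frequency interpolation.

DFT_6([x, 0, ...]) = [3, 1.5000-0.8660i, 1.5000+4.3301i, 9, 1.5000-4.3301i, 1.5000+0.8660i]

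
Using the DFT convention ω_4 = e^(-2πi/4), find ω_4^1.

ω_4^1 = e^(-2πi·1/4)
= cos(-2π·1/4) + i·sin(-2π·1/4)
= cos(-2π/4) + i·sin(-2π/4)

ω_4^1 = cos(-2π/4) + i·sin(-2π/4) = -1i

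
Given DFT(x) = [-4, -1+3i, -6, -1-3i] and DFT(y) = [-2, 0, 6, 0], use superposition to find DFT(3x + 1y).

By linearity: DFT(3x + 1y) = 3·DFT(x) + 1·DFT(y)
= 3·[-4, -1+3i, -6, -1-3i] + 1·[-2, 0, 6, 0]

Computing element-wise:
Z[0] = 3·(-4) + 1·(-2) = -14
Z[1] = 3·(-1+3i) + 1·(0) = -3+9i
Z[2] = 3·(-6) + 1·(6) = -12
Z[3] = 3·(-1-3i) + 1·(0) = -3-9i

DFT(3x + 1y) = 3·X + 1·Y = [-14, -3+9i, -12, -3-9i]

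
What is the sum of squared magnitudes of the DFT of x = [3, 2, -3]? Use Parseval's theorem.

Parseval: Σ|x[n]|² = (1/N)Σ|X[k]|², so Σ|X[k]|² = N·Σ|x[n]|² = 3·22.0000

Σ|X[k]|² = N·Σ|x[n]|² = 3·22.0000 = 66.0000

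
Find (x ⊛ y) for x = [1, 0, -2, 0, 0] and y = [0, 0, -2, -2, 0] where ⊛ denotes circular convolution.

(x ⊛ y)[n] = Σ(m=0 to 4) x[m] · y[(n-m) mod 5]

Computing each output sample:
(x ⊛ y)[0] = 4
(x ⊛ y)[1] = 0
(x ⊛ y)[2] = -2
(x ⊛ y)[3] = -2
(x ⊛ y)[4] = 4

x ⊛ y = [4, 0, -2, -2, 4]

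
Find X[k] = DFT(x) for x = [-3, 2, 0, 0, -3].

X[k] = Σ(n=0 to 4) x[n] · ω_5^(nk)
where ω_5 = e^(-2πi/5)

Computing each X[k]:
X[0] = -4
X[1] = -3.3090-4.7553i
X[2] = -2.1910-2.9389i
X[3] = -2.1910+2.9389i
X[4] = -3.3090+4.7553i

X = [-4, -3.3090-4.7553i, -2.1910-2.9389i, -2.1910+2.9389i, -3.3090+4.7553i]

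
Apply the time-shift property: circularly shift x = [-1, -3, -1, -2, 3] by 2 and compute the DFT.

Time shift by 2: X_shifted[k] = ω_5^(2k) · X[k]
Shifted x = [-2, 3, -1, -3, -1]

DFT(x[n-2]) = [-4, 1.8541-4.9798i, -4.8541-0.4490i, -4.8541+0.4490i, 1.8541+4.9798i]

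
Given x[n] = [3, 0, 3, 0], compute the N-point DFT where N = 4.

X[k] = Σ(n=0 to 3) x[n] · ω_4^(nk)
where ω_4 = e^(-2πi/4)

Computing each X[k]:
X[0] = 6
X[1] = 0
X[2] = 6
X[3] = 0

X = [6, 0, 6, 0]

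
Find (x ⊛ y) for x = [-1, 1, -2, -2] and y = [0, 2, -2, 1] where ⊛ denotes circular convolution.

(x ⊛ y)[n] = Σ(m=0 to 3) x[m] · y[(n-m) mod 4]

Computing each output sample:
(x ⊛ y)[0] = 1
(x ⊛ y)[1] = 0
(x ⊛ y)[2] = 2
(x ⊛ y)[3] = -7

x ⊛ y = [1, 0, 2, -7]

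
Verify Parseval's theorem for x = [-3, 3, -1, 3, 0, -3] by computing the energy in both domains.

Time domain:
Σ|x[n]|² = |-3|² + |3|² + |-1|² + |3|² + |0|² + |-3|² = 37.0000

Frequency domain:
(1/6)Σ|X[k]|² = (1/6)(|-1|² + |-5.5000-4.3301i|² + |0.5000-6.0622i|² + |-7|² + |0.5000+6.0622i|² + |-5.5000+4.3301i|²) = (1/6)·222.0000 = 37.0000

Both sides agree, confirming Parseval's theorem.

Σ|x[n]|² = (1/N)Σ|X[k]|² = 37.0000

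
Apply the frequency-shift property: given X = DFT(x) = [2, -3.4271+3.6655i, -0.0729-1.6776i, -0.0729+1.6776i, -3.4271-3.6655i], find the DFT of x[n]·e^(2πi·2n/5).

Modulation property: DFT(ω_5^(-2n)·x[n]) = X[(k-2) mod 5], so circularly shift X by 2 positions.

X[k-2] = [-0.0729+1.6776i, -3.4271-3.6655i, 2, -3.4271+3.6655i, -0.0729-1.6776i]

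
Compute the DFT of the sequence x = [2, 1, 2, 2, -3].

X[k] = Σ(n=0 to 4) x[n] · ω_5^(nk)
where ω_5 = e^(-2πi/5)

Computing each X[k]:
X[0] = 4
X[1] = -1.8541-3.8042i
X[2] = 4.8541-2.3511i
X[3] = 4.8541+2.3511i
X[4] = -1.8541+3.8042i

X = [4, -1.8541-3.8042i, 4.8541-2.3511i, 4.8541+2.3511i, -1.8541+3.8042i]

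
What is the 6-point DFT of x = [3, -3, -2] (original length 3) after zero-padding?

Original 3-point DFT: [-2, 5.5000+0.8660i, 5.5000-0.8660i]
Zero-padded 6-point DFT provides frequency interpolation.

DFT_6([x, 0, ...]) = [-2, 2.5000+4.3301i, 5.5000+0.8660i, 4, 5.5000-0.8660i, 2.5000-4.3301i]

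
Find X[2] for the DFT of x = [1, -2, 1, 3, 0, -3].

X[2] = Σ(n=0 to 5) x[n] · ω_6^(2n) where ω_6 = e^(-2πi/6)
= (1)·ω_6^0 + (-2)·ω_6^2 + (1)·ω_6^4 + (3)·ω_6^6 + (0)·ω_6^8 + (-3)·ω_6^10

X[2] = 6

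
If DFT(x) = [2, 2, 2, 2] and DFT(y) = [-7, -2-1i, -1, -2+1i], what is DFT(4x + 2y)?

By linearity: DFT(4x + 2y) = 4·DFT(x) + 2·DFT(y)
= 4·[2, 2, 2, 2] + 2·[-7, -2-1i, -1, -2+1i]

Computing element-wise:
Z[0] = 4·(2) + 2·(-7) = -6
Z[1] = 4·(2) + 2·(-2-1i) = 4-2i
Z[2] = 4·(2) + 2·(-1) = 6
Z[3] = 4·(2) + 2·(-2+1i) = 4+2i

DFT(4x + 2y) = 4·X + 2·Y = [-6, 4-2i, 6, 4+2i]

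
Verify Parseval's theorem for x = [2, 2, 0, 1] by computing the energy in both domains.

Time domain:
Σ|x[n]|² = |2|² + |2|² + |0|² + |1|² = 9.0000

Frequency domain:
(1/4)Σ|X[k]|² = (1/4)(|5|² + |2-1i|² + |-1|² + |2+1i|²) = (1/4)·36.0000 = 9.0000

Both sides agree, confirming Parseval's theorem.

Σ|x[n]|² = (1/N)Σ|X[k]|² = 9.0000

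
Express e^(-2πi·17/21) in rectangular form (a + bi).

ω_21^17 = e^(-2πi·17/21)
= cos(-2π·17/21) + i·sin(-2π·17/21)
= cos(-34π/21) + i·sin(-34π/21)

ω_21^17 = cos(-34π/21) + i·sin(-34π/21) = 0.3653+0.9309i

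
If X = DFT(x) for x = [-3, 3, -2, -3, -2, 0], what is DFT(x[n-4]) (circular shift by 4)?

Time shift by 4: X_shifted[k] = ω_6^(4k) · X[k]
Shifted x = [-2, -3, -2, 0, -3, 3]

DFT(x[n-4]) = [-7, 0.5000+4.3301i, 0.5000+6.0622i, -7, 0.5000-6.0622i, 0.5000-4.3301i]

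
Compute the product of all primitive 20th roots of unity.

The primitive 20th roots of unity are ω_20^k for k coprime to 20: k ∈ {1, 3, 7, 9, 11, 13, 17, 19}
Their product equals the constant term of the cyclotomic polynomial Φ_20(x) up to sign.
For n ≥ 3, the product of all primitive nth roots of unity is 1. (For n=1 it is 1; for n=2 it is -1.)

1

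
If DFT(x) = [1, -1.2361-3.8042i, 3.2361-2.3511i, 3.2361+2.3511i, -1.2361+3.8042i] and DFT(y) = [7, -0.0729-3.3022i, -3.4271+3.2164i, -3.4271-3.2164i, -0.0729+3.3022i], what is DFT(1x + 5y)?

By linearity: DFT(1x + 5y) = 1·DFT(x) + 5·DFT(y)
= 1·[1, -1.2361-3.8042i, 3.2361-2.3511i, 3.2361+2.3511i, -1.2361+3.8042i] + 5·[7, -0.0729-3.3022i, -3.4271+3.2164i, -3.4271-3.2164i, -0.0729+3.3022i]

Computing element-wise:
Z[0] = 1·(1) + 5·(7) = 36
Z[1] = 1·(-1.2361-3.8042i) + 5·(-0.0729-3.3022i) = -1.6006-20.3152i
Z[2] = 1·(3.2361-2.3511i) + 5·(-3.4271+3.2164i) = -13.8994+13.7309i
Z[3] = 1·(3.2361+2.3511i) + 5·(-3.4271-3.2164i) = -13.8994-13.7309i
Z[4] = 1·(-1.2361+3.8042i) + 5·(-0.0729+3.3022i) = -1.6006+20.3152i

DFT(1x + 5y) = 1·X + 5·Y = [36, -1.6006-20.3152i, -13.8994+13.7309i, -13.8994-13.7309i, -1.6006+20.3152i]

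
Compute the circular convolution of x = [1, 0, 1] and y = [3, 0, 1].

(x ⊛ y)[n] = Σ(m=0 to 2) x[m] · y[(n-m) mod 3]

Computing each output sample:
(x ⊛ y)[0] = 3
(x ⊛ y)[1] = 1
(x ⊛ y)[2] = 4

x ⊛ y = [3, 1, 4]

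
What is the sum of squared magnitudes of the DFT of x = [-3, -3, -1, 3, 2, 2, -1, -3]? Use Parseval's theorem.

Parseval: Σ|x[n]|² = (1/N)Σ|X[k]|², so Σ|X[k]|² = N·Σ|x[n]|² = 8·46.0000

Σ|X[k]|² = N·Σ|x[n]|² = 8·46.0000 = 368.0000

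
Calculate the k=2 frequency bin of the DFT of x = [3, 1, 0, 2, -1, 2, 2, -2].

X[2] = Σ(n=0 to 7) x[n] · ω_8^(2n) where ω_8 = e^(-2πi/8)
= (3)·ω_8^0 + (1)·ω_8^2 + (0)·ω_8^4 + (2)·ω_8^6 + (-1)·ω_8^8 + (2)·ω_8^10 + (2)·ω_8^12 + (-2)·ω_8^14

X[2] = -3i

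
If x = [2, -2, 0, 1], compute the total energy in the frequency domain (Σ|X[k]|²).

Parseval: Σ|x[n]|² = (1/N)Σ|X[k]|², so Σ|X[k]|² = N·Σ|x[n]|² = 4·9.0000

Σ|X[k]|² = N·Σ|x[n]|² = 4·9.0000 = 36.0000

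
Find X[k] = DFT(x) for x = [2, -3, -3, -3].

X[k] = Σ(n=0 to 3) x[n] · ω_4^(nk)
where ω_4 = e^(-2πi/4)

Computing each X[k]:
X[0] = -7
X[1] = 5
X[2] = 5
X[3] = 5

X = [-7, 5, 5, 5]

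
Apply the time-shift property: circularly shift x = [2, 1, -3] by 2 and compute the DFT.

Time shift by 2: X_shifted[k] = ω_3^(2k) · X[k]
Shifted x = [1, -3, 2]

DFT(x[n-2]) = [0, 1.5000+4.3301i, 1.5000-4.3301i]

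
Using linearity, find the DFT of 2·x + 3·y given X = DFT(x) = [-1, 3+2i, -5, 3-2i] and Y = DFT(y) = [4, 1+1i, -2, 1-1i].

By linearity: DFT(2x + 3y) = 2·DFT(x) + 3·DFT(y)
= 2·[-1, 3+2i, -5, 3-2i] + 3·[4, 1+1i, -2, 1-1i]

Computing element-wise:
Z[0] = 2·(-1) + 3·(4) = 10
Z[1] = 2·(3+2i) + 3·(1+1i) = 9+7i
Z[2] = 2·(-5) + 3·(-2) = -16
Z[3] = 2·(3-2i) + 3·(1-1i) = 9-7i

DFT(2x + 3y) = 2·X + 3·Y = [10, 9+7i, -16, 9-7i]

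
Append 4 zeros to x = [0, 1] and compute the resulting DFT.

Original 2-point DFT: [1, -1]
Zero-padded 6-point DFT provides frequency interpolation.

DFT_6([x, 0, ...]) = [1, 0.5000-0.8660i, -0.5000-0.8660i, -1, -0.5000+0.8660i, 0.5000+0.8660i]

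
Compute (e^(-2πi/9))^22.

Since ω_9^9 = 1, powers reduce modulo 9.
22 mod 9 = 4
So ω_9^22 = ω_9^4 = e^(-2πi·4/9)

ω_9^22 = ω_9^4 = -0.9397-0.3420i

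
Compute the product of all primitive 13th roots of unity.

The primitive 13th roots of unity are ω_13^k for k coprime to 13: k ∈ {1, 2, 3, 4, 5, 6, 7, 8, 9, 10, 11, 12}
Their product equals the constant term of the cyclotomic polynomial Φ_13(x) up to sign.
For n ≥ 3, the product of all primitive nth roots of unity is 1. (For n=1 it is 1; for n=2 it is -1.)

1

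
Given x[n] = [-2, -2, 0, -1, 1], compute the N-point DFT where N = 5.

X[k] = Σ(n=0 to 4) x[n] · ω_5^(nk)
where ω_5 = e^(-2πi/5)

Computing each X[k]:
X[0] = -4
X[1] = -1.5000+2.2654i
X[2] = -1.5000+2.7144i
X[3] = -1.5000-2.7144i
X[4] = -1.5000-2.2654i

X = [-4, -1.5000+2.2654i, -1.5000+2.7144i, -1.5000-2.7144i, -1.5000-2.2654i]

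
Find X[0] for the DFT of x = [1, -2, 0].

X[0] = Σ(n=0 to 2) x[n] · ω_3^0 = Σ x[n]
= (1) + (-2) + (0)

X[0] = -1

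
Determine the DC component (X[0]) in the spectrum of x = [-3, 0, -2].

X[0] = Σ(n=0 to 2) x[n] · ω_3^0 = Σ x[n]
= (-3) + (0) + (-2)

X[0] = -5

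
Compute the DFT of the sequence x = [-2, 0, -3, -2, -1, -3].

X[k] = Σ(n=0 to 5) x[n] · ω_6^(nk)
where ω_6 = e^(-2πi/6)

Computing each X[k]:
X[0] = -11
X[1] = 0.5000-0.8660i
X[2] = -0.5000-4.3301i
X[3] = -1
X[4] = -0.5000+4.3301i
X[5] = 0.5000+0.8660i

X = [-11, 0.5000-0.8660i, -0.5000-4.3301i, -1, -0.5000+4.3301i, 0.5000+0.8660i]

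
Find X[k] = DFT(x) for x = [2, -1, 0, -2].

X[k] = Σ(n=0 to 3) x[n] · ω_4^(nk)
where ω_4 = e^(-2πi/4)

Computing each X[k]:
X[0] = -1
X[1] = 2-1i
X[2] = 5
X[3] = 2+1i

X = [-1, 2-1i, 5, 2+1i]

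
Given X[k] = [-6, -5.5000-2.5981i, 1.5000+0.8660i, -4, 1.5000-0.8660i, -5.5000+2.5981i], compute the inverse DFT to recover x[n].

x[n] = (1/6) Σ(k=0 to 5) X[k] · e^(2πikn/6)

Computing each x[n]:
x[0] = -3
x[1] = -1
x[2] = 0
x[3] = 2
x[4] = -2
x[5] = -2

x = [-3, -1, 0, 2, -2, -2]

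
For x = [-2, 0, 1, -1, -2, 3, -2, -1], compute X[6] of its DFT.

X[6] = Σ(n=0 to 7) x[n] · ω_8^(6n) where ω_8 = e^(-2πi/8)
= (-2)·ω_8^0 + (0)·ω_8^6 + (1)·ω_8^12 + (-1)·ω_8^18 + (-2)·ω_8^24 + (3)·ω_8^30 + (-2)·ω_8^36 + (-1)·ω_8^42

X[6] = -3+5i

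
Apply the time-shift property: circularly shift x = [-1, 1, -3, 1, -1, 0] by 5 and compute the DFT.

Time shift by 5: X_shifted[k] = ω_6^(5k) · X[k]
Shifted x = [1, -3, 1, -1, 0, -1]

DFT(x[n-5]) = [-3, -0.5000+0.8660i, 1.5000+2.5981i, 7, 1.5000-2.5981i, -0.5000-0.8660i]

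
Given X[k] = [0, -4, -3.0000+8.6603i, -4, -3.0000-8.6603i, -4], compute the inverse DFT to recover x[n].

x[n] = (1/6) Σ(k=0 to 5) X[k] · e^(2πikn/6)

Computing each x[n]:
x[0] = -3
x[1] = -2
x[2] = 3
x[3] = 1
x[4] = -2
x[5] = 3

x = [-3, -2, 3, 1, -2, 3]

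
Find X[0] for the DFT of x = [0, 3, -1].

X[0] = Σ(n=0 to 2) x[n] · ω_3^0 = Σ x[n]
= (0) + (3) + (-1)

X[0] = 2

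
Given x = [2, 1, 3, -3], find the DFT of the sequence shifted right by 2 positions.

Time shift by 2: X_shifted[k] = ω_4^(2k) · X[k]
Shifted x = [3, -3, 2, 1]

DFT(x[n-2]) = [3, 1+4i, 7, 1-4i]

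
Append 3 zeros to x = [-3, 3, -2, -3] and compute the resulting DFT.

Original 4-point DFT: [-5, -1-6i, -5, -1+6i]
Zero-padded 7-point DFT provides frequency interpolation.

DFT_7([x, 0, ...]) = [-5, 2.0184+0.9060i, -3.7361-6.1380i, -6.2823+0.0595i, -6.2823-0.0595i, -3.7361+6.1380i, 2.0184-0.9060i]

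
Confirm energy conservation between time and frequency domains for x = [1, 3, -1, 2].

Time domain:
Σ|x[n]|² = |1|² + |3|² + |-1|² + |2|² = 15.0000

Frequency domain:
(1/4)Σ|X[k]|² = (1/4)(|5|² + |2-1i|² + |-5|² + |2+1i|²) = (1/4)·60.0000 = 15.0000

Both sides agree, confirming Parseval's theorem.

Σ|x[n]|² = (1/N)Σ|X[k]|² = 15.0000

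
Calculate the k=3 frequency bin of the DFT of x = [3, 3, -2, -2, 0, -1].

X[3] = Σ(n=0 to 5) x[n] · ω_6^(3n) where ω_6 = e^(-2πi/6)
= (3)·ω_6^0 + (3)·ω_6^3 + (-2)·ω_6^6 + (-2)·ω_6^9 + (0)·ω_6^12 + (-1)·ω_6^15

X[3] = 1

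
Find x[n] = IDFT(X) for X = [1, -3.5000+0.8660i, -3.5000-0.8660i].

x[n] = (1/3) Σ(k=0 to 2) X[k] · e^(2πikn/3)

Computing each x[n]:
x[0] = -2
x[1] = 1
x[2] = 2

x = [-2, 1, 2]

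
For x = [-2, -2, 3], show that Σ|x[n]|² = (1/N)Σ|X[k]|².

Time domain:
Σ|x[n]|² = |-2|² + |-2|² + |3|² = 17.0000

Frequency domain:
(1/3)Σ|X[k]|² = (1/3)(|-1|² + |-2.5000+4.3301i|² + |-2.5000-4.3301i|²) = (1/3)·51.0000 = 17.0000

Both sides agree, confirming Parseval's theorem.

Σ|x[n]|² = (1/N)Σ|X[k]|² = 17.0000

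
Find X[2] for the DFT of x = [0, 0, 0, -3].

X[2] = Σ(n=0 to 3) x[n] · ω_4^(2n) where ω_4 = e^(-2πi/4)
= (0)·ω_4^0 + (0)·ω_4^2 + (0)·ω_4^4 + (-3)·ω_4^6

X[2] = 3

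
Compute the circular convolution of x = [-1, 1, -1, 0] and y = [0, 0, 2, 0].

(x ⊛ y)[n] = Σ(m=0 to 3) x[m] · y[(n-m) mod 4]

Computing each output sample:
(x ⊛ y)[0] = -2
(x ⊛ y)[1] = 0
(x ⊛ y)[2] = -2
(x ⊛ y)[3] = 2

x ⊛ y = [-2, 0, -2, 2]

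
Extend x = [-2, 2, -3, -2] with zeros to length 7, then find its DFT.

Original 4-point DFT: [-5, 1-4i, -5, 1+4i]
Zero-padded 7-point DFT provides frequency interpolation.

DFT_7([x, 0, ...]) = [-5, 1.7165+2.2289i, -0.9891-4.8152i, -5.2274-1.2634i, -5.2274+1.2634i, -0.9891+4.8152i, 1.7165-2.2289i]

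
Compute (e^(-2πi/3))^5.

Since ω_3^3 = 1, powers reduce modulo 3.
5 mod 3 = 2
So ω_3^5 = ω_3^2 = e^(-2πi·2/3)

ω_3^5 = ω_3^2 = -0.5000+0.8660i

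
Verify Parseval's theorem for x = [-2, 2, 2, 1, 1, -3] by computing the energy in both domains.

Time domain:
Σ|x[n]|² = |-2|² + |2|² + |2|² + |1|² + |1|² + |-3|² = 23.0000

Frequency domain:
(1/6)Σ|X[k]|² = (1/6)(|1|² + |-5.0000-5.1962i|² + |-2.0000-3.4641i|² + |1|² + |-2.0000+3.4641i|² + |-5.0000+5.1962i|²) = (1/6)·138.0000 = 23.0000

Both sides agree, confirming Parseval's theorem.

Σ|x[n]|² = (1/N)Σ|X[k]|² = 23.0000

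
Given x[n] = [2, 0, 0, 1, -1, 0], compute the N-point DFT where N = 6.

X[k] = Σ(n=0 to 5) x[n] · ω_6^(nk)
where ω_6 = e^(-2πi/6)

Computing each X[k]:
X[0] = 2
X[1] = 1.5000-0.8660i
X[2] = 3.5000+0.8660i
X[3] = 0
X[4] = 3.5000-0.8660i
X[5] = 1.5000+0.8660i

X = [2, 1.5000-0.8660i, 3.5000+0.8660i, 0, 3.5000-0.8660i, 1.5000+0.8660i]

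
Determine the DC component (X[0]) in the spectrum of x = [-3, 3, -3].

X[0] = Σ(n=0 to 2) x[n] · ω_3^0 = Σ x[n]
= (-3) + (3) + (-3)

X[0] = -3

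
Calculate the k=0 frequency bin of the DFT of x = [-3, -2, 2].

X[0] = Σ(n=0 to 2) x[n] · ω_3^0 = Σ x[n]
= (-3) + (-2) + (2)

X[0] = -3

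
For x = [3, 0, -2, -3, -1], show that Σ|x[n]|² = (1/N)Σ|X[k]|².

Time domain:
Σ|x[n]|² = |3|² + |0|² + |-2|² + |-3|² + |-1|² = 23.0000

Frequency domain:
(1/5)Σ|X[k]|² = (1/5)(|-3|² + |6.7361-1.5388i|² + |2.2639+0.3633i|² + |2.2639-0.3633i|² + |6.7361+1.5388i|²) = (1/5)·115.0000 = 23.0000

Both sides agree, confirming Parseval's theorem.

Σ|x[n]|² = (1/N)Σ|X[k]|² = 23.0000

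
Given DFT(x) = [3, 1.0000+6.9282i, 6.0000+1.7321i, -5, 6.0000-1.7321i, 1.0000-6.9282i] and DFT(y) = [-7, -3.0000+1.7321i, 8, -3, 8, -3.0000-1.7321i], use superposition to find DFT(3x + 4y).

By linearity: DFT(3x + 4y) = 3·DFT(x) + 4·DFT(y)
= 3·[3, 1.0000+6.9282i, 6.0000+1.7321i, -5, 6.0000-1.7321i, 1.0000-6.9282i] + 4·[-7, -3.0000+1.7321i, 8, -3, 8, -3.0000-1.7321i]

Computing element-wise:
Z[0] = 3·(3) + 4·(-7) = -19
Z[1] = 3·(1.0000+6.9282i) + 4·(-3.0000+1.7321i) = -9.0000+27.7130i
Z[2] = 3·(6.0000+1.7321i) + 4·(8) = 50.0000+5.1963i
Z[3] = 3·(-5) + 4·(-3) = -27
Z[4] = 3·(6.0000-1.7321i) + 4·(8) = 50.0000-5.1963i
Z[5] = 3·(1.0000-6.9282i) + 4·(-3.0000-1.7321i) = -9.0000-27.7130i

DFT(3x + 4y) = 3·X + 4·Y = [-19, -9.0000+27.7130i, 50.0000+5.1963i, -27, 50.0000-5.1963i, -9.0000-27.7130i]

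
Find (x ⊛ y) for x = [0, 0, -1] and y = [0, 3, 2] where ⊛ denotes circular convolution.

(x ⊛ y)[n] = Σ(m=0 to 2) x[m] · y[(n-m) mod 3]

Computing each output sample:
(x ⊛ y)[0] = -3
(x ⊛ y)[1] = -2
(x ⊛ y)[2] = 0

x ⊛ y = [-3, -2, 0]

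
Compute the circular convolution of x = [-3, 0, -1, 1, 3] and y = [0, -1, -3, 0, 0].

(x ⊛ y)[n] = Σ(m=0 to 4) x[m] · y[(n-m) mod 5]

Computing each output sample:
(x ⊛ y)[0] = -6
(x ⊛ y)[1] = -6
(x ⊛ y)[2] = 9
(x ⊛ y)[3] = 1
(x ⊛ y)[4] = 2

x ⊛ y = [-6, -6, 9, 1, 2]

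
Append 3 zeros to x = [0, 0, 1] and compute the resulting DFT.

Original 3-point DFT: [1, -0.5000+0.8660i, -0.5000-0.8660i]
Zero-padded 6-point DFT provides frequency interpolation.

DFT_6([x, 0, ...]) = [1, -0.5000-0.8660i, -0.5000+0.8660i, 1, -0.5000-0.8660i, -0.5000+0.8660i]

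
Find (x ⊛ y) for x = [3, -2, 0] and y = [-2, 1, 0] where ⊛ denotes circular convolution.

(x ⊛ y)[n] = Σ(m=0 to 2) x[m] · y[(n-m) mod 3]

Computing each output sample:
(x ⊛ y)[0] = -6
(x ⊛ y)[1] = 7
(x ⊛ y)[2] = -2

x ⊛ y = [-6, 7, -2]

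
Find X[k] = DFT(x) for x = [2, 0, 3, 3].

X[k] = Σ(n=0 to 3) x[n] · ω_4^(nk)
where ω_4 = e^(-2πi/4)

Computing each X[k]:
X[0] = 8
X[1] = -1+3i
X[2] = 2
X[3] = -1-3i

X = [8, -1+3i, 2, -1-3i]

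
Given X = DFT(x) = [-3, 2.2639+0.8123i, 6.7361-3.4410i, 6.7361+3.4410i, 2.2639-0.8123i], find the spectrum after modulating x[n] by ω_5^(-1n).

Modulation property: DFT(ω_5^(-1n)·x[n]) = X[(k-1) mod 5], so circularly shift X by 1 positions.

X[k-1] = [2.2639-0.8123i, -3, 2.2639+0.8123i, 6.7361-3.4410i, 6.7361+3.4410i]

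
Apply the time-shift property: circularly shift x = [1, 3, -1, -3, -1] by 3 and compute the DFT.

Time shift by 3: X_shifted[k] = ω_5^(3k) · X[k]
Shifted x = [-1, -3, -1, 1, 3]

DFT(x[n-3]) = [-1, -1.0000+6.8819i, -1.0000+1.6246i, -1.0000-1.6246i, -1.0000-6.8819i]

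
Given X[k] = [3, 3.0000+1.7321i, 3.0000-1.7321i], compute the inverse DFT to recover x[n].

x[n] = (1/3) Σ(k=0 to 2) X[k] · e^(2πikn/3)

Computing each x[n]:
x[0] = 3
x[1] = -1
x[2] = 1

x = [3, -1, 1]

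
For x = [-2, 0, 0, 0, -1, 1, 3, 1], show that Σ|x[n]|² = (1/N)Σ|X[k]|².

Time domain:
Σ|x[n]|² = |-2|² + |0|² + |0|² + |0|² + |-1|² + |1|² + |3|² + |1|² = 16.0000

Frequency domain:
(1/8)Σ|X[k]|² = (1/8)(|2|² + |-1.0000+4.4142i|² + |-6|² + |-1.0000-1.5858i|² + |-2|² + |-1.0000+1.5858i|² + |-6|² + |-1.0000-4.4142i|²) = (1/8)·128.0000 = 16.0000

Both sides agree, confirming Parseval's theorem.

Σ|x[n]|² = (1/N)Σ|X[k]|² = 16.0000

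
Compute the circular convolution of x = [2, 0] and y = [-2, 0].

(x ⊛ y)[n] = Σ(m=0 to 1) x[m] · y[(n-m) mod 2]

Computing each output sample:
(x ⊛ y)[0] = -4
(x ⊛ y)[1] = 0

x ⊛ y = [-4, 0]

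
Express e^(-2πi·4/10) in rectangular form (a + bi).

ω_10^4 = e^(-2πi·4/10)
= cos(-2π·4/10) + i·sin(-2π·4/10)
= cos(-8π/10) + i·sin(-8π/10)

ω_10^4 = cos(-8π/10) + i·sin(-8π/10) = -0.8090-0.5878i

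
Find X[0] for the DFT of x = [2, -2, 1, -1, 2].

X[0] = Σ(n=0 to 4) x[n] · ω_5^0 = Σ x[n]
= (2) + (-2) + (1) + (-1) + (2)

X[0] = 2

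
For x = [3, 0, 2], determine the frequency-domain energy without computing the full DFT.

Parseval: Σ|x[n]|² = (1/N)Σ|X[k]|², so Σ|X[k]|² = N·Σ|x[n]|² = 3·13.0000

Σ|X[k]|² = N·Σ|x[n]|² = 3·13.0000 = 39.0000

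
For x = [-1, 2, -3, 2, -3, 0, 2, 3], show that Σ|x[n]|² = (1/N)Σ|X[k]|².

Time domain:
Σ|x[n]|² = |-1|² + |2|² + |-3|² + |2|² + |-3|² + |0|² + |2|² + |3|² = 40.0000

Frequency domain:
(1/8)Σ|X[k]|² = (1/8)(|2|² + |4.1213+4.2929i|² + |-3+3i|² + |-0.1213-5.7071i|² + |-12|² + |-0.1213+5.7071i|² + |-3-3i|² + |4.1213-4.2929i|²) = (1/8)·320.0000 = 40.0000

Both sides agree, confirming Parseval's theorem.

Σ|x[n]|² = (1/N)Σ|X[k]|² = 40.0000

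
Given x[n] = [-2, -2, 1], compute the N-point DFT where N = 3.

X[k] = Σ(n=0 to 2) x[n] · ω_3^(nk)
where ω_3 = e^(-2πi/3)

Computing each X[k]:
X[0] = -3
X[1] = -1.5000+2.5981i
X[2] = -1.5000-2.5981i

X = [-3, -1.5000+2.5981i, -1.5000-2.5981i]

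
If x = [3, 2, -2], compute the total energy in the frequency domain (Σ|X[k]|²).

Parseval: Σ|x[n]|² = (1/N)Σ|X[k]|², so Σ|X[k]|² = N·Σ|x[n]|² = 3·17.0000

Σ|X[k]|² = N·Σ|x[n]|² = 3·17.0000 = 51.0000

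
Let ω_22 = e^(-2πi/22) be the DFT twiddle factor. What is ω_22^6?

ω_22^6 = e^(-2πi·6/22)
= cos(-2π·6/22) + i·sin(-2π·6/22)
= cos(-12π/22) + i·sin(-12π/22)

ω_22^6 = cos(-12π/22) + i·sin(-12π/22) = -0.1423-0.9898i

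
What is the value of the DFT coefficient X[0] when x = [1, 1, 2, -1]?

X[0] = Σ(n=0 to 3) x[n] · ω_4^0 = Σ x[n]
= (1) + (1) + (2) + (-1)

X[0] = 3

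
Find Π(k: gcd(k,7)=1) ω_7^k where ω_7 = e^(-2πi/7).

The primitive 7th roots of unity are ω_7^k for k coprime to 7: k ∈ {1, 2, 3, 4, 5, 6}
Their product equals the constant term of the cyclotomic polynomial Φ_7(x) up to sign.
For n ≥ 3, the product of all primitive nth roots of unity is 1. (For n=1 it is 1; for n=2 it is -1.)

1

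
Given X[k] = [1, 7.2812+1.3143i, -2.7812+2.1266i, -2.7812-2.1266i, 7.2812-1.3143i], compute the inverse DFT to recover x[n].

x[n] = (1/5) Σ(k=0 to 4) X[k] · e^(2πikn/5)

Computing each x[n]:
x[0] = 2
x[1] = 1
x[2] = -2
x[3] = -3
x[4] = 3

x = [2, 1, -2, -3, 3]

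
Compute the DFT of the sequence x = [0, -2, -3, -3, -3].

X[k] = Σ(n=0 to 4) x[n] · ω_5^(nk)
where ω_5 = e^(-2πi/5)

Computing each X[k]:
X[0] = -11
X[1] = 3.3090-0.9511i
X[2] = 2.1910-0.5878i
X[3] = 2.1910+0.5878i
X[4] = 3.3090+0.9511i

X = [-11, 3.3090-0.9511i, 2.1910-0.5878i, 2.1910+0.5878i, 3.3090+0.9511i]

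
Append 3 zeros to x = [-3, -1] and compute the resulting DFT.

Original 2-point DFT: [-4, -2]
Zero-padded 5-point DFT provides frequency interpolation.

DFT_5([x, 0, ...]) = [-4, -3.3090+0.9511i, -2.1910+0.5878i, -2.1910-0.5878i, -3.3090-0.9511i]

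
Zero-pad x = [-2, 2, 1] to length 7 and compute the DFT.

Original 3-point DFT: [1, -3.5000-0.8660i, -3.5000+0.8660i]
Zero-padded 7-point DFT provides frequency interpolation.

DFT_7([x, 0, ...]) = [1, -0.9755-2.5386i, -3.3460-1.5160i, -3.1784-0.0859i, -3.1784+0.0859i, -3.3460+1.5160i, -0.9755+2.5386i]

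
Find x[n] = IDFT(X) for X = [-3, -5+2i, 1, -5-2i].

x[n] = (1/4) Σ(k=0 to 3) X[k] · e^(2πikn/4)

Computing each x[n]:
x[0] = -3
x[1] = -2
x[2] = 2
x[3] = 0

x = [-3, -2, 2, 0]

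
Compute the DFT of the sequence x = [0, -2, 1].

X[k] = Σ(n=0 to 2) x[n] · ω_3^(nk)
where ω_3 = e^(-2πi/3)

Computing each X[k]:
X[0] = -1
X[1] = 0.5000+2.5981i
X[2] = 0.5000-2.5981i

X = [-1, 0.5000+2.5981i, 0.5000-2.5981i]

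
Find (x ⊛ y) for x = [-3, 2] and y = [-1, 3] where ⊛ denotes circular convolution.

(x ⊛ y)[n] = Σ(m=0 to 1) x[m] · y[(n-m) mod 2]

Computing each output sample:
(x ⊛ y)[0] = 9
(x ⊛ y)[1] = -11

x ⊛ y = [9, -11]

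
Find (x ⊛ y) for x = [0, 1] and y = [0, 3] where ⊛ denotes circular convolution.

(x ⊛ y)[n] = Σ(m=0 to 1) x[m] · y[(n-m) mod 2]

Computing each output sample:
(x ⊛ y)[0] = 3
(x ⊛ y)[1] = 0

x ⊛ y = [3, 0]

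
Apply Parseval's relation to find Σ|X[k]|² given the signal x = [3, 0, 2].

Parseval: Σ|x[n]|² = (1/N)Σ|X[k]|², so Σ|X[k]|² = N·Σ|x[n]|² = 3·13.0000

Σ|X[k]|² = N·Σ|x[n]|² = 3·13.0000 = 39.0000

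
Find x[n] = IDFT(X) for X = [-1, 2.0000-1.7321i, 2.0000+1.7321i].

x[n] = (1/3) Σ(k=0 to 2) X[k] · e^(2πikn/3)

Computing each x[n]:
x[0] = 1
x[1] = 0
x[2] = -2

x = [1, 0, -2]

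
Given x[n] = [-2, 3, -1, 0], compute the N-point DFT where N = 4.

X[k] = Σ(n=0 to 3) x[n] · ω_4^(nk)
where ω_4 = e^(-2πi/4)

Computing each X[k]:
X[0] = 0
X[1] = -1-3i
X[2] = -6
X[3] = -1+3i

X = [0, -1-3i, -6, -1+3i]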